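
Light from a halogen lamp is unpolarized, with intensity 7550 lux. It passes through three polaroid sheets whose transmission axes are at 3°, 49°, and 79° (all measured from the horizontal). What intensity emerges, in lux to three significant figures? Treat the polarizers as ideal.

Unpolarized light through the first polarizer → I₁ = 7550 lux/2 = 3775 lux, polarized at 3°.
I₂ = I₁ · cos²(46°) = 3775 · 0.4826 = 1822 lux.
I₃ = I₂ · cos²(30°) = 1822 · 0.75 = 1366 lux.

I ≈ 1370 lux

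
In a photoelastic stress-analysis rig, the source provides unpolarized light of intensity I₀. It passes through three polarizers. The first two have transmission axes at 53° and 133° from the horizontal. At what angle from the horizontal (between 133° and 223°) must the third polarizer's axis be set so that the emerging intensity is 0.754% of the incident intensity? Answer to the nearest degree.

Unpolarized light through the first polarizer → I₁ = ½ I₀, now polarized at 53°.
I₂ = I₁ cos²(133° − 53°) = 0.5 I₀ · cos²(80°) = 0.01508 I₀.
Need I₃/I₀ = 0.00754, so cos²(θ − 133°) = 0.00754 / 0.01508 = 0.5001.
θ − 133° = arccos(√0.5001) = 45.0°, giving θ ≈ 133 + 45.0 = 178.0°.

θ ≈ 178°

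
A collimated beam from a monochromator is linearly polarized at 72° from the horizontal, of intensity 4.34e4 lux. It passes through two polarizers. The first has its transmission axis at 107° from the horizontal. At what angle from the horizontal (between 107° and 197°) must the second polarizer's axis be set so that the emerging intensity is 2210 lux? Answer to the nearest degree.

I₁ = I₀ cos²(107° − 72°) = I₀ cos²(35°) = 0.671 I₀.
Target fraction: 2210 / 4.34e4 lux = 0.05092 of I₀.
Need I₂/I₀ = 0.05092, so cos²(θ − 107°) = 0.05092 / 0.671 = 0.07589.
θ − 107° = arccos(√0.07589) = 74.0°, giving θ ≈ 107 + 74.0 = 181.0°.

θ ≈ 181°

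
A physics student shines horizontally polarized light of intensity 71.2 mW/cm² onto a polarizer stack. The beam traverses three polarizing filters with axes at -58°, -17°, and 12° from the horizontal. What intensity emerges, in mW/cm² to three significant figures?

I ≈ 8.71 mW/cm²

I₁ = 71.2 mW/cm² · cos²(58°) = 19.99 mW/cm².
I₂ = I₁ · cos²(41°) = 19.99 · 0.5696 = 11.39 mW/cm².
I₃ = I₂ · cos²(29°) = 11.39 · 0.765 = 8.712 mW/cm².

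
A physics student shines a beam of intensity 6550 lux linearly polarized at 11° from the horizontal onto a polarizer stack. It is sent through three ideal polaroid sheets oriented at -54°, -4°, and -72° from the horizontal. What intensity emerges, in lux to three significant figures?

I ≈ 67.8 lux

I₁ = 6550 lux · cos²(65°) = 1170 lux.
I₂ = I₁ · cos²(50°) = 1170 · 0.4132 = 483.4 lux.
I₃ = I₂ · cos²(68°) = 483.4 · 0.1403 = 67.83 lux.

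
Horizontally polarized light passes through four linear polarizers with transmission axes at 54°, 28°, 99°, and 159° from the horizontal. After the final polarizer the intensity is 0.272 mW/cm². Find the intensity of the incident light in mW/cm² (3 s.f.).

I₁ = I₀ cos²(54° − 0°) = I₀ cos²(54°) = 0.3455 I₀.
I₂ = I₁ cos²(28° − 54°) = 0.3455 I₀ · cos²(26°) = 0.2791 I₀.
I₃ = I₂ cos²(99° − 28°) = 0.2791 I₀ · cos²(71°) = 0.02958 I₀.
I₄ = I₃ cos²(159° − 99°) = 0.02958 I₀ · cos²(60°) = 0.007396 I₀.
So 0.272 mW/cm² = 0.007396 I₀, giving I₀ = 0.272/0.007396 = 36.78 mW/cm².

I₀ ≈ 36.8 mW/cm²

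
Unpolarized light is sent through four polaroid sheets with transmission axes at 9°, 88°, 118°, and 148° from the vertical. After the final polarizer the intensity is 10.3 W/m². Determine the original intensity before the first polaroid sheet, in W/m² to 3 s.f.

I₀ ≈ 1010 W/m²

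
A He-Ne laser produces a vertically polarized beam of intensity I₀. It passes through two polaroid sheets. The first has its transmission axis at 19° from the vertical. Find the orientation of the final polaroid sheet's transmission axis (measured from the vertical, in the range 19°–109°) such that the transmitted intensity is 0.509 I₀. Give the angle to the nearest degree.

θ ≈ 60°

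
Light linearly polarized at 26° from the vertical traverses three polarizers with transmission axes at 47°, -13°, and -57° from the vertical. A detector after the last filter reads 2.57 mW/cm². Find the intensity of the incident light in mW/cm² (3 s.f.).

I₁ = I₀ cos²(47° − 26°) = I₀ cos²(21°) = 0.8716 I₀.
I₂ = I₁ cos²(-13° − 47°) = 0.8716 I₀ · cos²(60°) = 0.2179 I₀.
I₃ = I₂ cos²(-57° + 13°) = 0.2179 I₀ · cos²(44°) = 0.1127 I₀.
So 2.57 mW/cm² = 0.1127 I₀, giving I₀ = 2.57/0.1127 = 22.79 mW/cm².

I₀ ≈ 22.8 mW/cm²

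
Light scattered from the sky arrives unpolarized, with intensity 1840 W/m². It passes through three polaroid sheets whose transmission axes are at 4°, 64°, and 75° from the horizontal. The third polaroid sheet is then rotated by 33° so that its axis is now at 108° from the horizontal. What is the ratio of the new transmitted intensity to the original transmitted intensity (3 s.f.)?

Before rotation:
Unpolarized light through the first polarizer → I₁ = ½ I₀, now polarized at 4°.
I₂ = I₁ cos²(64° − 4°) = 0.5 I₀ · cos²(60°) = 0.125 I₀.
I₃ = I₂ cos²(75° − 64°) = 0.125 I₀ · cos²(11°) = 0.1204 I₀.
After rotation:
Unpolarized light through the first polarizer → I₁ = ½ I₀, now polarized at 4°.
I₂ = I₁ cos²(64° − 4°) = 0.5 I₀ · cos²(60°) = 0.125 I₀.
I₃ = I₂ cos²(108° − 64°) = 0.125 I₀ · cos²(44°) = 0.06468 I₀.
Ratio = 0.06468 / 0.1204 = 0.537.

I_new/I_old ≈ 0.537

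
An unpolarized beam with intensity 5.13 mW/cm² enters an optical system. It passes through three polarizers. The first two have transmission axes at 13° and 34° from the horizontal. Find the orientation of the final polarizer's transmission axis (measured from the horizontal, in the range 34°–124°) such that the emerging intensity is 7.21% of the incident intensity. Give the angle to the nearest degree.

Unpolarized light through the first polarizer → I₁ = ½ I₀, now polarized at 13°.
I₂ = I₁ cos²(34° − 13°) = 0.5 I₀ · cos²(21°) = 0.4358 I₀.
Need I₃/I₀ = 0.0721, so cos²(θ − 34°) = 0.0721 / 0.4358 = 0.1654.
θ − 34° = arccos(√0.1654) = 66.0°, giving θ ≈ 34 + 66.0 = 100.0°.

θ ≈ 100°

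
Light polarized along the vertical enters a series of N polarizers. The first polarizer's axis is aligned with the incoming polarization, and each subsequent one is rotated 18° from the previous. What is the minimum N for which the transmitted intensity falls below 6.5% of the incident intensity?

N = 29

First polarizer is aligned with the polarization: full transmission.
Each further stage multiplies by cos²(18°) = 0.9045.
After N polarizers: T = 0.9045^(N−1). Require T < 0.065 ⇒ N−1 > ln(0.065)/ln(0.9045) = 27.23, so N−1 ≥ 28 and N = 29.
Check: N=29 gives T = 0.06019 < 0.065; N=28 gives T = 0.06655.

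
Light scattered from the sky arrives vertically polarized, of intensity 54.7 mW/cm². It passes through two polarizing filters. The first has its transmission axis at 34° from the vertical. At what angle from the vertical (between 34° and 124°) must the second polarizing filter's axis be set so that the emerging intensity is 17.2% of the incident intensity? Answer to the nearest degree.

θ ≈ 94°

By Malus's law, I₁ = I₀ cos²(34° − 0°) = I₀ cos²(34°) = 0.6873 I₀.
Need I₂/I₀ = 0.172, so cos²(θ − 34°) = 0.172 / 0.6873 = 0.2503.
θ − 34° = arccos(√0.2503) = 60.0°, giving θ ≈ 34 + 60.0 = 94.0°.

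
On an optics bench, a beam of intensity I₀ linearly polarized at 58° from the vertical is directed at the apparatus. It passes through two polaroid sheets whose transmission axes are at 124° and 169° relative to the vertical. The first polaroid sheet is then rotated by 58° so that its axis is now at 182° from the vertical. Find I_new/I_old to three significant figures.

Before rotation:
I₁ = I₀ cos²(124° − 58°) = I₀ cos²(66°) = 0.1654 I₀.
I₂ = I₁ cos²(169° − 124°) = 0.1654 I₀ · cos²(45°) = 0.08272 I₀.
After rotation:
I₁ = I₀ cos²(182° − 58°) = I₀ cos²(56°) = 0.3127 I₀.
I₂ = I₁ cos²(169° − 182°) = 0.3127 I₀ · cos²(13°) = 0.2969 I₀.
Ratio = 0.2969 / 0.08272 = 3.589.

I_new/I_old ≈ 3.59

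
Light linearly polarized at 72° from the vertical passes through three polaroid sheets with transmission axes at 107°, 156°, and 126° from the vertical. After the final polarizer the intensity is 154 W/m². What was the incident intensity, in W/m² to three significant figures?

I₀ ≈ 711 W/m²

I₁ = I₀ cos²(107° − 72°) = I₀ cos²(35°) = 0.671 I₀.
I₂ = I₁ cos²(156° − 107°) = 0.671 I₀ · cos²(49°) = 0.2888 I₀.
I₃ = I₂ cos²(126° − 156°) = 0.2888 I₀ · cos²(30°) = 0.2166 I₀.
So 154 W/m² = 0.2166 I₀, giving I₀ = 154/0.2166 = 711 W/m².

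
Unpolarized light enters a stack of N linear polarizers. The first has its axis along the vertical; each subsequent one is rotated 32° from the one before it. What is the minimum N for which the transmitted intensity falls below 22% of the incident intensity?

N = 4

First polarizer halves the unpolarized light: factor 1/2.
Each further stage multiplies by cos²(32°) = 0.7192.
After N polarizers: T = 0.5·0.7192^(N−1). Require T < 0.22 ⇒ N−1 > ln(0.22/0.5)/ln(0.7192) = 2.49, so N−1 ≥ 3 and N = 4.
Check: N=4 gives T = 0.186 < 0.22; N=3 gives T = 0.2586.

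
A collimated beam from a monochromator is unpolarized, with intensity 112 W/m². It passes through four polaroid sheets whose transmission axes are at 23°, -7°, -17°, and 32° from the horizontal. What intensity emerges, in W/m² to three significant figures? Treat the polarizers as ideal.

Unpolarized light through the first polarizer → I₁ = 112 W/m²/2 = 56 W/m², polarized at 23°.
I₂ = I₁ · cos²(30°) = 56 · 0.75 = 42 W/m².
I₃ = I₂ · cos²(10°) = 42 · 0.9698 = 40.73 W/m².
I₄ = I₃ · cos²(49°) = 40.73 · 0.4304 = 17.53 W/m².

I ≈ 17.5 W/m²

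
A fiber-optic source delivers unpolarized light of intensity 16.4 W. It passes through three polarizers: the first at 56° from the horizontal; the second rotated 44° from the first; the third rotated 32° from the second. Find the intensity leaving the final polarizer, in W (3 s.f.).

Unpolarized light through the first polarizer → I₁ = 16.4 W/2 = 8.2 W, polarized at 56°.
I₂ = I₁ · cos²(44°) = 8.2 · 0.5174 = 4.243 W.
I₃ = I₂ · cos²(32°) = 4.243 · 0.7192 = 3.052 W.

I ≈ 3.05 W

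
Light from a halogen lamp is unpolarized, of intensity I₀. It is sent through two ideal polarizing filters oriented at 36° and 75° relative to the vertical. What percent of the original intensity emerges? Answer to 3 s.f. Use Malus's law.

≈ 30.2%

Unpolarized light through the first polarizer → I₁ = ½ I₀, now polarized at 36°.
I₂ = I₁ cos²(75° − 36°) = 0.5 I₀ · cos²(39°) = 0.302 I₀.
That is 30.2% of the incident intensity.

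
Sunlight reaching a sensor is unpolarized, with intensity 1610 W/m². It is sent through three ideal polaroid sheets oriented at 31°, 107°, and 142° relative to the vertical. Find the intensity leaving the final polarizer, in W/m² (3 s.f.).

I ≈ 31.6 W/m²

Unpolarized light through the first polarizer → I₁ = 1610 W/m²/2 = 805 W/m², polarized at 31°.
I₂ = I₁ · cos²(76°) = 805 · 0.05853 = 47.11 W/m².
I₃ = I₂ · cos²(35°) = 47.11 · 0.671 = 31.61 W/m².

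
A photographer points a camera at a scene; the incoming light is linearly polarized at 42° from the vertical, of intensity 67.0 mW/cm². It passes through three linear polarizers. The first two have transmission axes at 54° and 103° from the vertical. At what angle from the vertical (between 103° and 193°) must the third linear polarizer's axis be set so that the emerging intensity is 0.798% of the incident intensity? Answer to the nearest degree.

θ ≈ 185°

By Malus's law, I₁ = I₀ cos²(54° − 42°) = I₀ cos²(12°) = 0.9568 I₀.
I₂ = I₁ cos²(103° − 54°) = 0.9568 I₀ · cos²(49°) = 0.4118 I₀.
Need I₃/I₀ = 0.00798, so cos²(θ − 103°) = 0.00798 / 0.4118 = 0.01938.
θ − 103° = arccos(√0.01938) = 82.0°, giving θ ≈ 103 + 82.0 = 185.0°.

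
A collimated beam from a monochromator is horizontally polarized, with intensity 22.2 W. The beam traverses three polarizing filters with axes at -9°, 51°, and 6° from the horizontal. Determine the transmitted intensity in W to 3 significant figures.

I ≈ 2.71 W

I₁ = 22.2 W · cos²(9°) = 21.66 W.
I₂ = I₁ · cos²(60°) = 21.66 · 0.25 = 5.414 W.
I₃ = I₂ · cos²(45°) = 5.414 · 0.5 = 2.707 W.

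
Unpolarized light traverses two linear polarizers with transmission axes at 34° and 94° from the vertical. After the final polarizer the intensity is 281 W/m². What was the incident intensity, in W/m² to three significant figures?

Unpolarized light through the first polarizer → I₁ = ½ I₀, now polarized at 34°.
I₂ = I₁ cos²(94° − 34°) = 0.5 I₀ · cos²(60°) = 0.125 I₀.
So 281 W/m² = 0.125 I₀, giving I₀ = 281/0.125 = 2248 W/m².

I₀ ≈ 2250 W/m²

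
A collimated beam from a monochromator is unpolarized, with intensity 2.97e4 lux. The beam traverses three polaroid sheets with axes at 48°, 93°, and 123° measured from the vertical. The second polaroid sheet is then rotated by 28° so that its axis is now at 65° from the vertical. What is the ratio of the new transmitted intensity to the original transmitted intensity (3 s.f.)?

Before rotation:
Unpolarized light through the first polarizer → I₁ = ½ I₀, now polarized at 48°.
I₂ = I₁ cos²(93° − 48°) = 0.5 I₀ · cos²(45°) = 0.25 I₀.
I₃ = I₂ cos²(123° − 93°) = 0.25 I₀ · cos²(30°) = 0.1875 I₀.
After rotation:
Unpolarized light through the first polarizer → I₁ = ½ I₀, now polarized at 48°.
I₂ = I₁ cos²(65° − 48°) = 0.5 I₀ · cos²(17°) = 0.4573 I₀.
I₃ = I₂ cos²(123° − 65°) = 0.4573 I₀ · cos²(58°) = 0.1284 I₀.
Ratio = 0.1284 / 0.1875 = 0.6848.

I_new/I_old ≈ 0.685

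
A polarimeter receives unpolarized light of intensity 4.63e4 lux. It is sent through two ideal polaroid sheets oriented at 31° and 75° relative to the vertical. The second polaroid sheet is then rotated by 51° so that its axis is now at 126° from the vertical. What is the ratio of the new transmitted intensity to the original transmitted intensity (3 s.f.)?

Before rotation:
Unpolarized light through the first polarizer → I₁ = ½ I₀, now polarized at 31°.
I₂ = I₁ cos²(75° − 31°) = 0.5 I₀ · cos²(44°) = 0.2587 I₀.
After rotation:
Unpolarized light through the first polarizer → I₁ = ½ I₀, now polarized at 31°.
Angle between axes 1 and 2: 85°. I₂ = 0.5 I₀ · cos²(85°) = 0.003798 I₀.
Ratio = 0.003798 / 0.2587 = 0.01468.

I_new/I_old ≈ 0.0147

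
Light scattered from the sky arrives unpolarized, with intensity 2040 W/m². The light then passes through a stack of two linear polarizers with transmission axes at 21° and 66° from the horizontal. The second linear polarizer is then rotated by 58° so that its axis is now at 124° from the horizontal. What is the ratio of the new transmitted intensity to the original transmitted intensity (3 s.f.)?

Before rotation:
Unpolarized light through the first polarizer → I₁ = ½ I₀, now polarized at 21°.
I₂ = I₁ cos²(66° − 21°) = 0.5 I₀ · cos²(45°) = 0.25 I₀.
After rotation:
Unpolarized light through the first polarizer → I₁ = ½ I₀, now polarized at 21°.
Angle between axes 1 and 2: 77°. I₂ = 0.5 I₀ · cos²(77°) = 0.0253 I₀.
Ratio = 0.0253 / 0.25 = 0.1012.

I_new/I_old ≈ 0.101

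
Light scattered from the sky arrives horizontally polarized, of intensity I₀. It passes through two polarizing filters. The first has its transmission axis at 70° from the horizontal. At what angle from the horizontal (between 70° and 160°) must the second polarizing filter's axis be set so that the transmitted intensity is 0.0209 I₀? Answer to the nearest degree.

θ ≈ 135°

By Malus's law, I₁ = I₀ cos²(70° − 0°) = I₀ cos²(70°) = 0.117 I₀.
Need I₂/I₀ = 0.0209, so cos²(θ − 70°) = 0.0209 / 0.117 = 0.1787.
θ − 70° = arccos(√0.1787) = 65.0°, giving θ ≈ 70 + 65.0 = 135.0°.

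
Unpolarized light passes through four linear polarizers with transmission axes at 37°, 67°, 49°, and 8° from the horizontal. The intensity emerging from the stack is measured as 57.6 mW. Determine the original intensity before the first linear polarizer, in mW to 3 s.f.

Unpolarized light through the first polarizer → I₁ = ½ I₀, now polarized at 37°.
I₂ = I₁ cos²(67° − 37°) = 0.5 I₀ · cos²(30°) = 0.375 I₀.
I₃ = I₂ cos²(49° − 67°) = 0.375 I₀ · cos²(18°) = 0.3392 I₀.
I₄ = I₃ cos²(8° − 49°) = 0.3392 I₀ · cos²(41°) = 0.1932 I₀.
So 57.6 mW = 0.1932 I₀, giving I₀ = 57.6/0.1932 = 298.1 mW.

I₀ ≈ 298 mW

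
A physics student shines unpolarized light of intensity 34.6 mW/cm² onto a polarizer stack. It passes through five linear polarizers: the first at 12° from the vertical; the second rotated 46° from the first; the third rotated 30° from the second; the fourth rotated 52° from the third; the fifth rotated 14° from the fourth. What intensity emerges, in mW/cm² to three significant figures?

Unpolarized light through the first polarizer → I₁ = 34.6 mW/cm²/2 = 17.3 mW/cm², polarized at 12°.
I₂ = I₁ · cos²(46°) = 17.3 · 0.4826 = 8.348 mW/cm².
I₃ = I₂ · cos²(30°) = 8.348 · 0.75 = 6.261 mW/cm².
I₄ = I₃ · cos²(52°) = 6.261 · 0.379 = 2.373 mW/cm².
I₅ = I₄ · cos²(14°) = 2.373 · 0.9415 = 2.234 mW/cm².

I ≈ 2.23 mW/cm²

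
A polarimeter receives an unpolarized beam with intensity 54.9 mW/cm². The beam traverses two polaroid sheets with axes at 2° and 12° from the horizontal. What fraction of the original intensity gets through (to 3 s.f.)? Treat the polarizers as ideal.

I/I₀ ≈ 0.485

Unpolarized light through the first polarizer → I₁ = 54.9 mW/cm²/2 = 27.45 mW/cm², polarized at 2°.
I₂ = I₁ · cos²(10°) = 27.45 · 0.9698 = 26.62 mW/cm².
Transmitted fraction = 0.4849.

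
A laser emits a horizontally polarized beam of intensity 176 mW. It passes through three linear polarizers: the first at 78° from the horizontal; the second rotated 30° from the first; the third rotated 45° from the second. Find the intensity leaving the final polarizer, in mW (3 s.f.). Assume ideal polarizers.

I₁ = 176 mW · cos²(78°) = 7.608 mW.
I₂ = I₁ · cos²(30°) = 7.608 · 0.75 = 5.706 mW.
I₃ = I₂ · cos²(45°) = 5.706 · 0.5 = 2.853 mW.

I ≈ 2.85 mW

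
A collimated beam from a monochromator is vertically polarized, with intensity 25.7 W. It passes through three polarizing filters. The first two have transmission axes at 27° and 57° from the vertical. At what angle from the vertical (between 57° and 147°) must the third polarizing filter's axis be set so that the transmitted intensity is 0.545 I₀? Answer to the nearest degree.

θ ≈ 74°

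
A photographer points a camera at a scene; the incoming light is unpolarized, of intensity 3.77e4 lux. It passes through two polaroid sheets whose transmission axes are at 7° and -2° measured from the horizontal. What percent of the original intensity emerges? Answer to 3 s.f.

Unpolarized light through the first polarizer → I₁ = 3.77e4 lux/2 = 1.885e+04 lux, polarized at 7°.
I₂ = I₁ · cos²(9°) = 1.885e+04 · 0.9755 = 1.839e+04 lux.
That is 48.78% of the incident intensity.

≈ 48.8%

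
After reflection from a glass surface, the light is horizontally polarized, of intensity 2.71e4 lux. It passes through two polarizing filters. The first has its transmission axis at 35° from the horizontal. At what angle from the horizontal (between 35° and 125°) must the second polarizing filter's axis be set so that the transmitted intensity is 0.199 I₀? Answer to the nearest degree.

By Malus's law, I₁ = I₀ cos²(35° − 0°) = I₀ cos²(35°) = 0.671 I₀.
Need I₂/I₀ = 0.199, so cos²(θ − 35°) = 0.199 / 0.671 = 0.2966.
θ − 35° = arccos(√0.2966) = 57.0°, giving θ ≈ 35 + 57.0 = 92.0°.

θ ≈ 92°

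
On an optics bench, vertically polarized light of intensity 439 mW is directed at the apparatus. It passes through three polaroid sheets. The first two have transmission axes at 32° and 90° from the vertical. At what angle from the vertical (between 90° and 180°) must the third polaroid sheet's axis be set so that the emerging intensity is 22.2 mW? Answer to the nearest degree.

By Malus's law, I₁ = I₀ cos²(32° − 0°) = I₀ cos²(32°) = 0.7192 I₀.
I₂ = I₁ cos²(90° − 32°) = 0.7192 I₀ · cos²(58°) = 0.202 I₀.
Target fraction: 22.2 / 439 mW = 0.05057 of I₀.
Need I₃/I₀ = 0.05057, so cos²(θ − 90°) = 0.05057 / 0.202 = 0.2504.
θ − 90° = arccos(√0.2504) = 60.0°, giving θ ≈ 90 + 60.0 = 150.0°.

θ ≈ 150°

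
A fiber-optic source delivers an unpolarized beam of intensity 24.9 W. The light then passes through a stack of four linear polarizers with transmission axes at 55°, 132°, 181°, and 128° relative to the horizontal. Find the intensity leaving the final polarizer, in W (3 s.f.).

I ≈ 0.0982 W

Unpolarized light through the first polarizer → I₁ = 24.9 W/2 = 12.45 W, polarized at 55°.
I₂ = I₁ · cos²(77°) = 12.45 · 0.0506 = 0.63 W.
I₃ = I₂ · cos²(49°) = 0.63 · 0.4304 = 0.2712 W.
I₄ = I₃ · cos²(53°) = 0.2712 · 0.3622 = 0.09821 W.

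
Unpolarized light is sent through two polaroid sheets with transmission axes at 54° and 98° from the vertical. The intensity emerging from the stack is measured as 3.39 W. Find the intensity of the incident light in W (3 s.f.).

Unpolarized light through the first polarizer → I₁ = ½ I₀, now polarized at 54°.
I₂ = I₁ cos²(98° − 54°) = 0.5 I₀ · cos²(44°) = 0.2587 I₀.
So 3.39 W = 0.2587 I₀, giving I₀ = 3.39/0.2587 = 13.1 W.

I₀ ≈ 13.1 W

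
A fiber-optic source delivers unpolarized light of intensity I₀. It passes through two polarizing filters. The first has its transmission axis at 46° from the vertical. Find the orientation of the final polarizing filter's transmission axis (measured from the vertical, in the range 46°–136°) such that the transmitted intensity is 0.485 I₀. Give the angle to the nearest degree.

Unpolarized light through the first polarizer → I₁ = ½ I₀, now polarized at 46°.
Need I₂/I₀ = 0.485, so cos²(θ − 46°) = 0.485 / 0.5 = 0.97.
θ − 46° = arccos(√0.97) = 10.0°, giving θ ≈ 46 + 10.0 = 56.0°.

θ ≈ 56°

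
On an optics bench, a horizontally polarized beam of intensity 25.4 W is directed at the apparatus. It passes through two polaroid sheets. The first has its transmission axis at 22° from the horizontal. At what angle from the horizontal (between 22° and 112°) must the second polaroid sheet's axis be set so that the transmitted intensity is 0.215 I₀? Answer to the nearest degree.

θ ≈ 82°

I₁ = I₀ cos²(22° − 0°) = I₀ cos²(22°) = 0.8597 I₀.
Need I₂/I₀ = 0.215, so cos²(θ − 22°) = 0.215 / 0.8597 = 0.2501.
θ − 22° = arccos(√0.2501) = 60.0°, giving θ ≈ 22 + 60.0 = 82.0°.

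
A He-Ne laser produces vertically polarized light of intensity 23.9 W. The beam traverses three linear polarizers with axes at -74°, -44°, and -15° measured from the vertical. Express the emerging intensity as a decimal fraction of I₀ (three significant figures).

I₁ = 23.9 W · cos²(74°) = 1.816 W.
I₂ = I₁ · cos²(30°) = 1.816 · 0.75 = 1.362 W.
I₃ = I₂ · cos²(29°) = 1.362 · 0.765 = 1.042 W.
Transmitted fraction = 0.04359.

I/I₀ ≈ 0.0436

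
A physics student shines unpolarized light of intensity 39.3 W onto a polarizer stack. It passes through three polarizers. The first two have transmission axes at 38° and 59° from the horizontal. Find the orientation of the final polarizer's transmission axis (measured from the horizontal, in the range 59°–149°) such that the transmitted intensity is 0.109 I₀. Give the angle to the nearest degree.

θ ≈ 119°

Unpolarized light through the first polarizer → I₁ = ½ I₀, now polarized at 38°.
I₂ = I₁ cos²(59° − 38°) = 0.5 I₀ · cos²(21°) = 0.4358 I₀.
Need I₃/I₀ = 0.109, so cos²(θ − 59°) = 0.109 / 0.4358 = 0.2501.
θ − 59° = arccos(√0.2501) = 60.0°, giving θ ≈ 59 + 60.0 = 119.0°.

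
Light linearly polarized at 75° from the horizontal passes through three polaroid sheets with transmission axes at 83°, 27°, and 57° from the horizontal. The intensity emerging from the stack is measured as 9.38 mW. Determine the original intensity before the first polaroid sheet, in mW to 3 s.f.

I₀ ≈ 40.8 mW

By Malus's law, I₁ = I₀ cos²(83° − 75°) = I₀ cos²(8°) = 0.9806 I₀.
I₂ = I₁ cos²(27° − 83°) = 0.9806 I₀ · cos²(56°) = 0.3066 I₀.
I₃ = I₂ cos²(57° − 27°) = 0.3066 I₀ · cos²(30°) = 0.23 I₀.
So 9.38 mW = 0.23 I₀, giving I₀ = 9.38/0.23 = 40.79 mW.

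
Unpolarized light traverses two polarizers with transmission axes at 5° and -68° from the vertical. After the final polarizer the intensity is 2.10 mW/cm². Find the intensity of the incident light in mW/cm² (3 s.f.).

Unpolarized light through the first polarizer → I₁ = ½ I₀, now polarized at 5°.
I₂ = I₁ cos²(-68° − 5°) = 0.5 I₀ · cos²(73°) = 0.04274 I₀.
So 2.10 mW/cm² = 0.04274 I₀, giving I₀ = 2.10/0.04274 = 49.13 mW/cm².

I₀ ≈ 49.1 mW/cm²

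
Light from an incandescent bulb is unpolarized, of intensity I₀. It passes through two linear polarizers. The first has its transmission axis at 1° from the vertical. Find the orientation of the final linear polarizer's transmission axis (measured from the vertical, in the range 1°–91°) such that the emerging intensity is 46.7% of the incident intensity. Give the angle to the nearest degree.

θ ≈ 16°

Unpolarized light through the first polarizer → I₁ = ½ I₀, now polarized at 1°.
Need I₂/I₀ = 0.467, so cos²(θ − 1°) = 0.467 / 0.5 = 0.934.
θ − 1° = arccos(√0.934) = 14.9°, giving θ ≈ 1 + 14.9 = 15.9°.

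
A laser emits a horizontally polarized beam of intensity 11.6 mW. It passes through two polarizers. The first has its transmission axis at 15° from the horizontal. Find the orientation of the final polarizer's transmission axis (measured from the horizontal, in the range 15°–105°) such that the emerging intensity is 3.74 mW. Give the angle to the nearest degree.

θ ≈ 69°

By Malus's law, I₁ = I₀ cos²(15° − 0°) = I₀ cos²(15°) = 0.933 I₀.
Target fraction: 3.74 / 11.6 mW = 0.3224 of I₀.
Need I₂/I₀ = 0.3224, so cos²(θ − 15°) = 0.3224 / 0.933 = 0.3456.
θ − 15° = arccos(√0.3456) = 54.0°, giving θ ≈ 15 + 54.0 = 69.0°.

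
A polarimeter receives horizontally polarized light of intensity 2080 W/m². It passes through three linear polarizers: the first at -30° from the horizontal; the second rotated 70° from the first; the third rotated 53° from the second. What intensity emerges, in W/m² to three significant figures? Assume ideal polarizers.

I ≈ 66.1 W/m²

I₁ = 2080 W/m² · cos²(30°) = 1560 W/m².
I₂ = I₁ · cos²(70°) = 1560 · 0.117 = 182.5 W/m².
I₃ = I₂ · cos²(53°) = 182.5 · 0.3622 = 66.09 W/m².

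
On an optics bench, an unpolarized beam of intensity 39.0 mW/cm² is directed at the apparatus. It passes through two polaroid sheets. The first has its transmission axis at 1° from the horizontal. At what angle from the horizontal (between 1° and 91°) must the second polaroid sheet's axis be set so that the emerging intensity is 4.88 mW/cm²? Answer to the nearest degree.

Unpolarized light through the first polarizer → I₁ = ½ I₀, now polarized at 1°.
Target fraction: 4.88 / 39.0 mW/cm² = 0.1251 of I₀.
Need I₂/I₀ = 0.1251, so cos²(θ − 1°) = 0.1251 / 0.5 = 0.2503.
θ − 1° = arccos(√0.2503) = 60.0°, giving θ ≈ 1 + 60.0 = 61.0°.

θ ≈ 61°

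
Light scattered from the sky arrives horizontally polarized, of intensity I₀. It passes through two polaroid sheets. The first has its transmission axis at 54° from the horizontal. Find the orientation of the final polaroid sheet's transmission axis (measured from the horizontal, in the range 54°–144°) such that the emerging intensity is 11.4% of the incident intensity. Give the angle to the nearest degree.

I₁ = I₀ cos²(54° − 0°) = I₀ cos²(54°) = 0.3455 I₀.
Need I₂/I₀ = 0.114, so cos²(θ − 54°) = 0.114 / 0.3455 = 0.33.
θ − 54° = arccos(√0.33) = 54.9°, giving θ ≈ 54 + 54.9 = 108.9°.

θ ≈ 109°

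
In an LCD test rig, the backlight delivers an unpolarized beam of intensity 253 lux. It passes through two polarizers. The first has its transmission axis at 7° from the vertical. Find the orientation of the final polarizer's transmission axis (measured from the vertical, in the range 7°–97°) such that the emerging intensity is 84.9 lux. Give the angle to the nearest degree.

θ ≈ 42°

Unpolarized light through the first polarizer → I₁ = ½ I₀, now polarized at 7°.
Target fraction: 84.9 / 253 lux = 0.3356 of I₀.
Need I₂/I₀ = 0.3356, so cos²(θ − 7°) = 0.3356 / 0.5 = 0.6711.
θ − 7° = arccos(√0.6711) = 35.0°, giving θ ≈ 7 + 35.0 = 42.0°.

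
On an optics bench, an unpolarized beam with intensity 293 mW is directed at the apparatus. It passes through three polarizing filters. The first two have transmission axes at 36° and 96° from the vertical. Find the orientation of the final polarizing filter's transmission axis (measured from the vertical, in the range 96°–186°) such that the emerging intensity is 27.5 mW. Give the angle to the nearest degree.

Unpolarized light through the first polarizer → I₁ = ½ I₀, now polarized at 36°.
I₂ = I₁ cos²(96° − 36°) = 0.5 I₀ · cos²(60°) = 0.125 I₀.
Target fraction: 27.5 / 293 mW = 0.09386 of I₀.
Need I₃/I₀ = 0.09386, so cos²(θ − 96°) = 0.09386 / 0.125 = 0.7509.
θ − 96° = arccos(√0.7509) = 29.9°, giving θ ≈ 96 + 29.9 = 125.9°.

θ ≈ 126°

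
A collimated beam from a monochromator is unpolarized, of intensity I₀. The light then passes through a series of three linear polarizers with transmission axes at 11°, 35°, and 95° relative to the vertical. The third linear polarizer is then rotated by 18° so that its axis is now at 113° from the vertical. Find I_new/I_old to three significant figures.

Before rotation:
Unpolarized light through the first polarizer → I₁ = ½ I₀, now polarized at 11°.
I₂ = I₁ cos²(35° − 11°) = 0.5 I₀ · cos²(24°) = 0.4173 I₀.
I₃ = I₂ cos²(95° − 35°) = 0.4173 I₀ · cos²(60°) = 0.1043 I₀.
After rotation:
Unpolarized light through the first polarizer → I₁ = ½ I₀, now polarized at 11°.
I₂ = I₁ cos²(35° − 11°) = 0.5 I₀ · cos²(24°) = 0.4173 I₀.
I₃ = I₂ cos²(113° − 35°) = 0.4173 I₀ · cos²(78°) = 0.01804 I₀.
Ratio = 0.01804 / 0.1043 = 0.1729.

I_new/I_old ≈ 0.173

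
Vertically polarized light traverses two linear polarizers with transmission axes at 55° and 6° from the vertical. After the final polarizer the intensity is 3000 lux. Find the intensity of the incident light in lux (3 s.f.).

I₀ ≈ 2.12e4 lux

I₁ = I₀ cos²(55° − 0°) = I₀ cos²(55°) = 0.329 I₀.
I₂ = I₁ cos²(6° − 55°) = 0.329 I₀ · cos²(49°) = 0.1416 I₀.
So 3000 lux = 0.1416 I₀, giving I₀ = 3000/0.1416 = 2.119e+04 lux.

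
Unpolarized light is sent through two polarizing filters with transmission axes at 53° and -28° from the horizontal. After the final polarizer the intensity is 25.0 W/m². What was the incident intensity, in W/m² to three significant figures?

Unpolarized light through the first polarizer → I₁ = ½ I₀, now polarized at 53°.
I₂ = I₁ cos²(-28° − 53°) = 0.5 I₀ · cos²(81°) = 0.01224 I₀.
So 25.0 W/m² = 0.01224 I₀, giving I₀ = 25.0/0.01224 = 2043 W/m².

I₀ ≈ 2040 W/m²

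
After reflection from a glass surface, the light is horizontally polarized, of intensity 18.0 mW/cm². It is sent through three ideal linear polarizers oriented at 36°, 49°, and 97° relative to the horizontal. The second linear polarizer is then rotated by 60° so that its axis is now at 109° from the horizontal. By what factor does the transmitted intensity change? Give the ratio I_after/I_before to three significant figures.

I_new/I_old ≈ 0.192

Before rotation:
By Malus's law, I₁ = I₀ cos²(36° − 0°) = I₀ cos²(36°) = 0.6545 I₀.
I₂ = I₁ cos²(49° − 36°) = 0.6545 I₀ · cos²(13°) = 0.6214 I₀.
I₃ = I₂ cos²(97° − 49°) = 0.6214 I₀ · cos²(48°) = 0.2782 I₀.
After rotation:
I₁ = I₀ cos²(36° − 0°) = I₀ cos²(36°) = 0.6545 I₀.
I₂ = I₁ cos²(109° − 36°) = 0.6545 I₀ · cos²(73°) = 0.05595 I₀.
I₃ = I₂ cos²(97° − 109°) = 0.05595 I₀ · cos²(12°) = 0.05353 I₀.
Ratio = 0.05353 / 0.2782 = 0.1924.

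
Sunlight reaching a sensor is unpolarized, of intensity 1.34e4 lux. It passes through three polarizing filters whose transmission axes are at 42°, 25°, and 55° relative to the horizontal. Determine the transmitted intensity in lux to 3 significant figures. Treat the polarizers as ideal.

Unpolarized light through the first polarizer → I₁ = 1.34e4 lux/2 = 6700 lux, polarized at 42°.
I₂ = I₁ · cos²(17°) = 6700 · 0.9145 = 6127 lux.
I₃ = I₂ · cos²(30°) = 6127 · 0.75 = 4595 lux.

I ≈ 4600 lux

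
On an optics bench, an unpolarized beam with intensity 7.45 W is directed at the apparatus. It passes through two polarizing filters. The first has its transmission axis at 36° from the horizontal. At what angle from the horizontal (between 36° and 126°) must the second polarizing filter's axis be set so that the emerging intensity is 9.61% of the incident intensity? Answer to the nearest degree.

Unpolarized light through the first polarizer → I₁ = ½ I₀, now polarized at 36°.
Need I₂/I₀ = 0.0961, so cos²(θ − 36°) = 0.0961 / 0.5 = 0.1922.
θ − 36° = arccos(√0.1922) = 64.0°, giving θ ≈ 36 + 64.0 = 100.0°.

θ ≈ 100°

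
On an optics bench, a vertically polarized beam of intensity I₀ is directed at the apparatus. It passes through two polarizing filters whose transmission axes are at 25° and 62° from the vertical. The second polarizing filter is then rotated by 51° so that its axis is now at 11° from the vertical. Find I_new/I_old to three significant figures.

Before rotation:
By Malus's law, I₁ = I₀ cos²(25° − 0°) = I₀ cos²(25°) = 0.8214 I₀.
I₂ = I₁ cos²(62° − 25°) = 0.8214 I₀ · cos²(37°) = 0.5239 I₀.
After rotation:
I₁ = I₀ cos²(25° − 0°) = I₀ cos²(25°) = 0.8214 I₀.
I₂ = I₁ cos²(11° − 25°) = 0.8214 I₀ · cos²(14°) = 0.7733 I₀.
Ratio = 0.7733 / 0.5239 = 1.476.

I_new/I_old ≈ 1.48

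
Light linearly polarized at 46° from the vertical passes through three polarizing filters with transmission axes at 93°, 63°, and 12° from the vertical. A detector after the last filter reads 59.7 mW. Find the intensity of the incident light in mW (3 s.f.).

I₀ ≈ 432 mW

I₁ = I₀ cos²(93° − 46°) = I₀ cos²(47°) = 0.4651 I₀.
I₂ = I₁ cos²(63° − 93°) = 0.4651 I₀ · cos²(30°) = 0.3488 I₀.
I₃ = I₂ cos²(12° − 63°) = 0.3488 I₀ · cos²(51°) = 0.1382 I₀.
So 59.7 mW = 0.1382 I₀, giving I₀ = 59.7/0.1382 = 432.1 mW.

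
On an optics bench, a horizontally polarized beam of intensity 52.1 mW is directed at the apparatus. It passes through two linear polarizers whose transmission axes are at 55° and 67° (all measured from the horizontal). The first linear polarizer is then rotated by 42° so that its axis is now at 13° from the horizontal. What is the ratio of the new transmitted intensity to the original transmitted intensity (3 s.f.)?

I_new/I_old ≈ 1.04

Before rotation:
I₁ = I₀ cos²(55° − 0°) = I₀ cos²(55°) = 0.329 I₀.
I₂ = I₁ cos²(67° − 55°) = 0.329 I₀ · cos²(12°) = 0.3148 I₀.
After rotation:
I₁ = I₀ cos²(13° − 0°) = I₀ cos²(13°) = 0.9494 I₀.
I₂ = I₁ cos²(67° − 13°) = 0.9494 I₀ · cos²(54°) = 0.328 I₀.
Ratio = 0.328 / 0.3148 = 1.042.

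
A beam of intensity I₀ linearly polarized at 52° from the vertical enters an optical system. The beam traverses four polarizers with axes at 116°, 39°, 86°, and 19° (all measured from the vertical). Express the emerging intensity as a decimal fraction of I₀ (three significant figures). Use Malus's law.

By Malus's law, I₁ = I₀ cos²(116° − 52°) = I₀ cos²(64°) = 0.1922 I₀.
I₂ = I₁ cos²(39° − 116°) = 0.1922 I₀ · cos²(77°) = 0.009724 I₀.
I₃ = I₂ cos²(86° − 39°) = 0.009724 I₀ · cos²(47°) = 0.004523 I₀.
I₄ = I₃ cos²(19° − 86°) = 0.004523 I₀ · cos²(67°) = 0.0006905 I₀.
Transmitted fraction = 0.0006905.

≈ 0.000691 I₀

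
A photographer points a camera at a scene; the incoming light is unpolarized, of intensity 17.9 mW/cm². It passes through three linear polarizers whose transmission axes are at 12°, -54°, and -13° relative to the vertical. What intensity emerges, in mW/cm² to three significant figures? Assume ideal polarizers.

I ≈ 0.843 mW/cm²

Unpolarized light through the first polarizer → I₁ = 17.9 mW/cm²/2 = 8.95 mW/cm², polarized at 12°.
I₂ = I₁ · cos²(66°) = 8.95 · 0.1654 = 1.481 mW/cm².
I₃ = I₂ · cos²(41°) = 1.481 · 0.5696 = 0.8434 mW/cm².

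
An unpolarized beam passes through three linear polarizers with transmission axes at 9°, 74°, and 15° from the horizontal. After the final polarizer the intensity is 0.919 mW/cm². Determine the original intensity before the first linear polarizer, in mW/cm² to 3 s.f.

I₀ ≈ 38.8 mW/cm²

Unpolarized light through the first polarizer → I₁ = ½ I₀, now polarized at 9°.
I₂ = I₁ cos²(74° − 9°) = 0.5 I₀ · cos²(65°) = 0.0893 I₀.
I₃ = I₂ cos²(15° − 74°) = 0.0893 I₀ · cos²(59°) = 0.02369 I₀.
So 0.919 mW/cm² = 0.02369 I₀, giving I₀ = 0.919/0.02369 = 38.79 mW/cm².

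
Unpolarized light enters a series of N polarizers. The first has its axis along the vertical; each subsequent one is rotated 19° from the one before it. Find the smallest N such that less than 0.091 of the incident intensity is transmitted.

First polarizer halves the unpolarized light: factor 1/2.
Each further stage multiplies by cos²(19°) = 0.894.
After N polarizers: T = 0.5·0.894^(N−1). Require T < 0.091 ⇒ N−1 > ln(0.091/0.5)/ln(0.894) = 15.21, so N−1 ≥ 16 and N = 17.
Check: N=17 gives T = 0.08326 < 0.091; N=16 gives T = 0.09313.

N = 17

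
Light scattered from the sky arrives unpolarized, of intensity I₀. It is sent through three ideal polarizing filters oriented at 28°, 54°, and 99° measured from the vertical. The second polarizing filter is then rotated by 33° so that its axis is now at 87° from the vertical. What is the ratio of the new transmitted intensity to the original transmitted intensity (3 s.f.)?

I_new/I_old ≈ 0.628

Before rotation:
Unpolarized light through the first polarizer → I₁ = ½ I₀, now polarized at 28°.
I₂ = I₁ cos²(54° − 28°) = 0.5 I₀ · cos²(26°) = 0.4039 I₀.
I₃ = I₂ cos²(99° − 54°) = 0.4039 I₀ · cos²(45°) = 0.202 I₀.
After rotation:
Unpolarized light through the first polarizer → I₁ = ½ I₀, now polarized at 28°.
I₂ = I₁ cos²(87° − 28°) = 0.5 I₀ · cos²(59°) = 0.1326 I₀.
I₃ = I₂ cos²(99° − 87°) = 0.1326 I₀ · cos²(12°) = 0.1269 I₀.
Ratio = 0.1269 / 0.202 = 0.6283.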